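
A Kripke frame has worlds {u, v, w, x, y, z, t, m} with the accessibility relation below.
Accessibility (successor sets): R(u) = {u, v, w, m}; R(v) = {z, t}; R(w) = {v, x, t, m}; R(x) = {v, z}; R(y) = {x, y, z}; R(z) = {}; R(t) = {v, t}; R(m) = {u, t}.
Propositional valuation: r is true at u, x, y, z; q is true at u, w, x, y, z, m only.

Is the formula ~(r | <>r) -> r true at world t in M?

No

Recall that <>ψ holds at a world iff ψ holds at some accessible world.
At t: ~(r | <>r) is true, r is false, so ~(r | <>r) -> r is false.
  At t: r | <>r is false, so ~(r | <>r) is true.
    At t: r is false, <>r is false, so r | <>r is false.
      At t: <>r requires r at some successor in {v, t}.
        At v: r is false.
        At t: r is false.
      So <>r is false at t.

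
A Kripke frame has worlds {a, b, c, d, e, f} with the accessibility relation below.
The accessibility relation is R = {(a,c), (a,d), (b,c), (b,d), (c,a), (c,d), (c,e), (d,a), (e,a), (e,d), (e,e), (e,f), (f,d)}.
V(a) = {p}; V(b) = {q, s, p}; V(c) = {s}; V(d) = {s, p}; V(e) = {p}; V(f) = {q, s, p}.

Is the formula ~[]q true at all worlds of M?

Let φ = ~[]q. Evaluate φ at each world:
  a (successors {c, d}): φ is true.
  b (successors {c, d}): φ is true.
  c (successors {a, d, e}): φ is true.
  d (successors {a}): φ is true.
  e (successors {a, d, e, f}): φ is true.
  f (successors {d}): φ is true.
For instance, at e:
  At e: []q is false, so ~[]q is true.
    At e: []q requires q at every successor {a, d, e, f}.
      q fails at a, so []q is false at e.

Yes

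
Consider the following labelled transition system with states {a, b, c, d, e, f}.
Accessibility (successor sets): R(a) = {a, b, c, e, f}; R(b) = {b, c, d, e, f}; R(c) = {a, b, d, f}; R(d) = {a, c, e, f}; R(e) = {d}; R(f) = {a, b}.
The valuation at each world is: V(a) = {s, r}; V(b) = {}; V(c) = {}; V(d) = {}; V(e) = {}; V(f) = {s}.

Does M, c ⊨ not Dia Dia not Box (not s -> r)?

No

Recall that Box ψ holds at a world iff ψ holds at every accessible world, and Dia ψ holds iff ψ holds at some accessible world.
At c: Dia Dia not Box (not s -> r) is true, so not Dia Dia not Box (not s -> r) is false.
  At c: Dia Dia not Box (not s -> r) requires Dia not Box (not s -> r) at some successor in {a, b, d, f}.
    Dia not Box (not s -> r) holds at a, so Dia Dia not Box (not s -> r) is true at c.
      At a: Dia not Box (not s -> r) requires not Box (not s -> r) at some successor in {a, b, c, e, f}.
        not Box (not s -> r) holds at a, so Dia not Box (not s -> r) is true at a.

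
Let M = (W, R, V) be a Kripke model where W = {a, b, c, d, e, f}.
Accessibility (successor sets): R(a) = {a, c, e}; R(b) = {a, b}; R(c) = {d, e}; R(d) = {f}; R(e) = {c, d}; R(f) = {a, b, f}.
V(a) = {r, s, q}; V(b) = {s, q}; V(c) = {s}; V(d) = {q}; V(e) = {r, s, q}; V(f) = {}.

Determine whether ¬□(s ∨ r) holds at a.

No

At a: □(s ∨ r) is true, so ¬□(s ∨ r) is false.
  At a: □(s ∨ r) requires s ∨ r at every successor {a, c, e}.
    At a: s ∨ r is true.
    At c: s ∨ r is true.
    At e: s ∨ r is true.
  So □(s ∨ r) is true at a.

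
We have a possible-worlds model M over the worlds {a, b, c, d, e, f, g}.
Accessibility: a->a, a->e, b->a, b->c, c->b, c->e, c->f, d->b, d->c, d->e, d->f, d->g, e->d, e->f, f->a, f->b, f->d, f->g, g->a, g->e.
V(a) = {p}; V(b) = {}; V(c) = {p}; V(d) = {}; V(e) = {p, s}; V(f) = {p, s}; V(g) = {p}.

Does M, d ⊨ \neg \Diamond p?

At d: \Diamond p is true, so \neg \Diamond p is false.
  At d: \Diamond p requires p at some successor in {b, c, e, f, g}.
    p holds at c, so \Diamond p is true at d.

No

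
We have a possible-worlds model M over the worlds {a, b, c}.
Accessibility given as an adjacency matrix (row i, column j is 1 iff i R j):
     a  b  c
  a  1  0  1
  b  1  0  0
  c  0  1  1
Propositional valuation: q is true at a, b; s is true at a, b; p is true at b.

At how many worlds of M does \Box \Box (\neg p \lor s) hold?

3

Let φ = \Box \Box (\neg p \lor s). Evaluate φ at each world:
  a (successors {a, c}): φ is true.
  b (successors {a}): φ is true.
  c (successors {b, c}): φ is true.
For instance, at b:
  At b: \Box \Box (\neg p \lor s) requires \Box (\neg p \lor s) at every successor {a}.
      At a: \Box (\neg p \lor s) requires \neg p \lor s at every successor {a, c}.
        At a: \neg p \lor s is true.
        At c: \neg p \lor s is true.
      So \Box (\neg p \lor s) is true at a.
  So \Box \Box (\neg p \lor s) is true at b.
Satisfying worlds: {a, b, c}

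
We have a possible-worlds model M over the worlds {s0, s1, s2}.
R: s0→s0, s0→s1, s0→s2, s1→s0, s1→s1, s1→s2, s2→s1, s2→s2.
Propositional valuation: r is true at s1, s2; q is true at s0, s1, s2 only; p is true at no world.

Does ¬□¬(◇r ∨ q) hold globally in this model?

Yes

Let φ = ¬□¬(◇r ∨ q). Evaluate φ at each world:
  s0 (successors {s0, s1, s2}): φ is true.
  s1 (successors {s0, s1, s2}): φ is true.
  s2 (successors {s1, s2}): φ is true.
For instance, at s1:
  At s1: □¬(◇r ∨ q) is false, so ¬□¬(◇r ∨ q) is true.
    At s1: □¬(◇r ∨ q) requires ¬(◇r ∨ q) at every successor {s0, s1, s2}.
      ¬(◇r ∨ q) fails at s0, so □¬(◇r ∨ q) is false at s1.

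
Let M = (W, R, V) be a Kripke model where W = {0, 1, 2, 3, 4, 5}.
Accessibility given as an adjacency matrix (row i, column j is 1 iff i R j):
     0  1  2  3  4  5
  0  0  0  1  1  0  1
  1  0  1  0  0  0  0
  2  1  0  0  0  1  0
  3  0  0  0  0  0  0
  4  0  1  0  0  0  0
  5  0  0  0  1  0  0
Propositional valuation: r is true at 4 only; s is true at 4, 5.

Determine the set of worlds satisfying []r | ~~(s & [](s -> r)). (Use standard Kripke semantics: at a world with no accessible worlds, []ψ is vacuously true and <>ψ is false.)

Recall that []ψ holds at a world iff ψ holds at every accessible world, and <>ψ holds iff ψ holds at some accessible world.
Let φ = []r | ~~(s & [](s -> r)). Evaluate φ at each world:
  0 (successors {2, 3, 5}): φ is false.
  1 (successors {1}): φ is false.
  2 (successors {0, 4}): φ is false.
  3 (successors ∅): φ is true.
  4 (successors {1}): φ is true.
  5 (successors {3}): φ is true.
For instance, at 5:
  At 5: []r is false, ~~(s & [](s -> r)) is true, so []r | ~~(s & [](s -> r)) is true.
    At 5: []r requires r at every successor {3}.
      r fails at 3, so []r is false at 5.
    At 5: ~(s & [](s -> r)) is false, so ~~(s & [](s -> r)) is true.
      At 5: s & [](s -> r) is true, so ~(s & [](s -> r)) is false.
Satisfying worlds: {3, 4, 5}

3, 4, 5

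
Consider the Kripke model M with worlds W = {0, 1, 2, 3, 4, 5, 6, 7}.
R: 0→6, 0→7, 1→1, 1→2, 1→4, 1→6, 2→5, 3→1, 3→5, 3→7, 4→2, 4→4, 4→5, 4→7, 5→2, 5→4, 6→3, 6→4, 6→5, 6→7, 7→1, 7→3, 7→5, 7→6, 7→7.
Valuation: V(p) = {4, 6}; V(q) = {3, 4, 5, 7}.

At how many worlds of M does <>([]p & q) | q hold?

Let φ = <>([]p & q) | q. Evaluate φ at each world:
  0 (successors {6, 7}): φ is false.
  1 (successors {1, 2, 4, 6}): φ is false.
  2 (successors {5}): φ is false.
  3 (successors {1, 5, 7}): φ is true.
  4 (successors {2, 4, 5, 7}): φ is true.
  5 (successors {2, 4}): φ is true.
  6 (successors {3, 4, 5, 7}): φ is false.
  7 (successors {1, 3, 5, 6, 7}): φ is true.
For instance, at 2:
  At 2: <>([]p & q) is false, q is false, so <>([]p & q) | q is false.
    At 2: <>([]p & q) requires []p & q at some successor in {5}.
      At 5: []p & q is false.
    So <>([]p & q) is false at 2.
Satisfying worlds: {3, 4, 5, 7}

4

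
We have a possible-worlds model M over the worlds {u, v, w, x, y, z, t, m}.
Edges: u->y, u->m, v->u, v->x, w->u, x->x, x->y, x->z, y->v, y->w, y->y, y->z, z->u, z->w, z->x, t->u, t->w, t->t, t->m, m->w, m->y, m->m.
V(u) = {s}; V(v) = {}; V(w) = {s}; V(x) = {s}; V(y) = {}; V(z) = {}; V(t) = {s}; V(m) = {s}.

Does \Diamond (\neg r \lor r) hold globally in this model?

Let φ = \Diamond (\neg r \lor r). Evaluate φ at each world:
  u (successors {y, m}): φ is true.
  v (successors {u, x}): φ is true.
  w (successors {u}): φ is true.
  x (successors {x, y, z}): φ is true.
  y (successors {v, w, y, z}): φ is true.
  z (successors {u, w, x}): φ is true.
  t (successors {u, w, t, m}): φ is true.
  m (successors {w, y, m}): φ is true.
For instance, at m:
  At m: \Diamond (\neg r \lor r) requires \neg r \lor r at some successor in {w, y, m}.
    \neg r \lor r holds at w, so \Diamond (\neg r \lor r) is true at m.

Yes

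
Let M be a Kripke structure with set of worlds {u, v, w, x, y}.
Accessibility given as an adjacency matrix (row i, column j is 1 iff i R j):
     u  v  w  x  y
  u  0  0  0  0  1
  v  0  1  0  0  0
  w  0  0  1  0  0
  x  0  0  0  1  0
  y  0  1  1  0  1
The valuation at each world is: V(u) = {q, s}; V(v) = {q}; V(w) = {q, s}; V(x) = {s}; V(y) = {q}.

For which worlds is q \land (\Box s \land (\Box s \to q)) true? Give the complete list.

w

Let φ = q \land (\Box s \land (\Box s \to q)). Evaluate φ at each world:
  u (successors {y}): φ is false.
  v (successors {v}): φ is false.
  w (successors {w}): φ is true.
  x (successors {x}): φ is false.
  y (successors {v, w, y}): φ is false.
For instance, at v:
  At v: q is true, \Box s \land (\Box s \to q) is false, so q \land (\Box s \land (\Box s \to q)) is false.
    At v: \Box s is false, \Box s \to q is true, so \Box s \land (\Box s \to q) is false.
      At v: \Box s requires s at every successor {v}.
        s fails at v, so \Box s is false at v.
      At v: \Box s is false, q is true, so \Box s \to q is true.
Satisfying worlds: {w}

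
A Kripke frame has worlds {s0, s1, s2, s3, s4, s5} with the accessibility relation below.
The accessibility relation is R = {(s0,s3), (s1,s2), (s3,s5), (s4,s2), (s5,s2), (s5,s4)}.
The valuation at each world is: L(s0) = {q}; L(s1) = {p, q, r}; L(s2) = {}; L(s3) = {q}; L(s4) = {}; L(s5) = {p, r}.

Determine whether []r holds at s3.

Yes

At s3: []r requires r at every successor {s5}.
  At s5: r is true.
So []r is true at s3.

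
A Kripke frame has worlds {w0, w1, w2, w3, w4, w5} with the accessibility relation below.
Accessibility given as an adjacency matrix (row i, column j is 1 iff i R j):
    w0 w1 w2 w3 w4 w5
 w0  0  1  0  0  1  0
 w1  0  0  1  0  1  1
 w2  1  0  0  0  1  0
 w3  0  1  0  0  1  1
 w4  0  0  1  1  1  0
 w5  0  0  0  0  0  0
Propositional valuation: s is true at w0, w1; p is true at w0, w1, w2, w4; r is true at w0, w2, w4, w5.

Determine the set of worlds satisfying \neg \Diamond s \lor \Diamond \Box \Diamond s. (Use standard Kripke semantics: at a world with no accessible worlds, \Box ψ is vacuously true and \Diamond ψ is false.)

w1, w3, w4, w5

Let φ = \neg \Diamond s \lor \Diamond \Box \Diamond s. Evaluate φ at each world:
  w0 (successors {w1, w4}): φ is false.
  w1 (successors {w2, w4, w5}): φ is true.
  w2 (successors {w0, w4}): φ is false.
  w3 (successors {w1, w4, w5}): φ is true.
  w4 (successors {w2, w3, w4}): φ is true.
  w5 (successors ∅): φ is true.
For instance, at w3:
  At w3: \neg \Diamond s is false, \Diamond \Box \Diamond s is true, so \neg \Diamond s \lor \Diamond \Box \Diamond s is true.
    At w3: \Diamond s is true, so \neg \Diamond s is false.
      At w3: \Diamond s requires s at some successor in {w1, w4, w5}.
        s holds at w1, so \Diamond s is true at w3.
    At w3: \Diamond \Box \Diamond s requires \Box \Diamond s at some successor in {w1, w4, w5}.
      \Box \Diamond s holds at w5, so \Diamond \Box \Diamond s is true at w3.
Satisfying worlds: {w1, w3, w4, w5}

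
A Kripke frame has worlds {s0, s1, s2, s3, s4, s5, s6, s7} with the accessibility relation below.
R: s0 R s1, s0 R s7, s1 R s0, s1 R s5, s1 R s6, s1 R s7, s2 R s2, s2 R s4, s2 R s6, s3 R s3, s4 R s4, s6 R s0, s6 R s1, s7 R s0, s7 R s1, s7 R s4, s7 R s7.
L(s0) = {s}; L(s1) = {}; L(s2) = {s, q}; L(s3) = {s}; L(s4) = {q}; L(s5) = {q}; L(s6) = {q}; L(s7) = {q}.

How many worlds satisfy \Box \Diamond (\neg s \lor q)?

6

Recall that \Box ψ holds at a world iff ψ holds at every accessible world, and \Diamond ψ holds iff ψ holds at some accessible world.
Let φ = \Box \Diamond (\neg s \lor q). Evaluate φ at each world:
  s0 (successors {s1, s7}): φ is true.
  s1 (successors {s0, s5, s6, s7}): φ is false.
  s2 (successors {s2, s4, s6}): φ is true.
  s3 (successors {s3}): φ is false.
  s4 (successors {s4}): φ is true.
  s5 (successors ∅): φ is true.
  s6 (successors {s0, s1}): φ is true.
  s7 (successors {s0, s1, s4, s7}): φ is true.
For instance, at s3:
  At s3: \Box \Diamond (\neg s \lor q) requires \Diamond (\neg s \lor q) at every successor {s3}.
    \Diamond (\neg s \lor q) fails at s3, so \Box \Diamond (\neg s \lor q) is false at s3.
      At s3: \Diamond (\neg s \lor q) requires \neg s \lor q at some successor in {s3}.
        At s3: \neg s \lor q is false.
      So \Diamond (\neg s \lor q) is false at s3.
Satisfying worlds: {s0, s2, s4, s5, s6, s7}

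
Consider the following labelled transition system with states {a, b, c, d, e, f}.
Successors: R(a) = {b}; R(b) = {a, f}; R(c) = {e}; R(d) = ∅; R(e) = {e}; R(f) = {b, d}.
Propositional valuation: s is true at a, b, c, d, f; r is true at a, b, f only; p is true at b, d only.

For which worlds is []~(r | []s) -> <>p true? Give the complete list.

Let φ = []~(r | []s) -> <>p. Evaluate φ at each world:
  a (successors {b}): φ is true.
  b (successors {a, f}): φ is true.
  c (successors {e}): φ is false.
  d (successors ∅): φ is false.
  e (successors {e}): φ is false.
  f (successors {b, d}): φ is true.
For instance, at a:
  At a: []~(r | []s) is false, <>p is true, so []~(r | []s) -> <>p is true.
    At a: []~(r | []s) requires ~(r | []s) at every successor {b}.
      ~(r | []s) fails at b, so []~(r | []s) is false at a.
    At a: <>p requires p at some successor in {b}.
      p holds at b, so <>p is true at a.
Satisfying worlds: {a, b, f}

a, b, f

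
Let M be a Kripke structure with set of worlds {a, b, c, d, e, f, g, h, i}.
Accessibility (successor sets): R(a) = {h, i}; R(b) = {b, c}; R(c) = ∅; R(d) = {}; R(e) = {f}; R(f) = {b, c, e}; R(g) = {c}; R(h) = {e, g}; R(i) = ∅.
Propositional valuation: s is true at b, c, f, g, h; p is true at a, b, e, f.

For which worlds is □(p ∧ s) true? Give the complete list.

c, d, e, i

Recall that □ψ holds at a world iff ψ holds at every accessible world, and ◇ψ holds iff ψ holds at some accessible world.
Let φ = □(p ∧ s). Evaluate φ at each world:
  a (successors {h, i}): φ is false.
  b (successors {b, c}): φ is false.
  c (successors ∅): φ is true.
  d (successors ∅): φ is true.
  e (successors {f}): φ is true.
  f (successors {b, c, e}): φ is false.
  g (successors {c}): φ is false.
  h (successors {e, g}): φ is false.
  i (successors ∅): φ is true.
For instance, at b:
  At b: □(p ∧ s) requires p ∧ s at every successor {b, c}.
    p ∧ s fails at c, so □(p ∧ s) is false at b.
Satisfying worlds: {c, d, e, i}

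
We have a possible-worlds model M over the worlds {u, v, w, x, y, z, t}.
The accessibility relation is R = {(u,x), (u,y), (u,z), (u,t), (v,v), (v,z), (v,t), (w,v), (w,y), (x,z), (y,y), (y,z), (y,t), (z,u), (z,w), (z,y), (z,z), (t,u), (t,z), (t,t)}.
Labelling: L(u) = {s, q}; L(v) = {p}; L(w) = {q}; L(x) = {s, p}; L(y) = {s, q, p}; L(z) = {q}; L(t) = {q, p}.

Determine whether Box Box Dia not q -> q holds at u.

At u: Box Box Dia not q is false, q is true, so Box Box Dia not q -> q is true.
  At u: Box Box Dia not q requires Box Dia not q at every successor {x, y, z, t}.
    Box Dia not q fails at x, so Box Box Dia not q is false at u.
      At x: Box Dia not q requires Dia not q at every successor {z}.
        Dia not q fails at z, so Box Dia not q is false at x.

Yes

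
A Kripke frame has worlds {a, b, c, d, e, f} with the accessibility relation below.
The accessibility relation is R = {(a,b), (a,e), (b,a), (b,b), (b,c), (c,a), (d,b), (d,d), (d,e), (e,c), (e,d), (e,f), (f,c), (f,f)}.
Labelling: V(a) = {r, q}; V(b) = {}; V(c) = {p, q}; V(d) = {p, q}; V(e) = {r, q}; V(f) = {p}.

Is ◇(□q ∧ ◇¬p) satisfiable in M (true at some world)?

Yes

Recall that □ψ holds at a world iff ψ holds at every accessible world, and ◇ψ holds iff ψ holds at some accessible world.
Let φ = ◇(□q ∧ ◇¬p). Evaluate φ at each world:
  a (successors {b, e}): φ is false.
  b (successors {a, b, c}): φ is true.
  c (successors {a}): φ is false.
  d (successors {b, d, e}): φ is false.
  e (successors {c, d, f}): φ is true.
  f (successors {c, f}): φ is true.
Detail at b (witness):
  At b: ◇(□q ∧ ◇¬p) requires □q ∧ ◇¬p at some successor in {a, b, c}.
    □q ∧ ◇¬p holds at c, so ◇(□q ∧ ◇¬p) is true at b.
      At c: □q is true, ◇¬p is true, so □q ∧ ◇¬p is true.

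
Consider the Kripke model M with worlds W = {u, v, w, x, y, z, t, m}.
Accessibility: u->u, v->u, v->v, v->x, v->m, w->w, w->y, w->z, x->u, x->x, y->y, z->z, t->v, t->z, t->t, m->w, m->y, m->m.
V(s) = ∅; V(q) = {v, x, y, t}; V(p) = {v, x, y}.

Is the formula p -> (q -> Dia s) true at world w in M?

Yes

At w: p is false, q -> Dia s is true, so p -> (q -> Dia s) is true.
  At w: q is false, Dia s is false, so q -> Dia s is true.
    At w: Dia s requires s at some successor in {w, y, z}.
      At w: s is false.
      At y: s is false.
      At z: s is false.
    So Dia s is false at w.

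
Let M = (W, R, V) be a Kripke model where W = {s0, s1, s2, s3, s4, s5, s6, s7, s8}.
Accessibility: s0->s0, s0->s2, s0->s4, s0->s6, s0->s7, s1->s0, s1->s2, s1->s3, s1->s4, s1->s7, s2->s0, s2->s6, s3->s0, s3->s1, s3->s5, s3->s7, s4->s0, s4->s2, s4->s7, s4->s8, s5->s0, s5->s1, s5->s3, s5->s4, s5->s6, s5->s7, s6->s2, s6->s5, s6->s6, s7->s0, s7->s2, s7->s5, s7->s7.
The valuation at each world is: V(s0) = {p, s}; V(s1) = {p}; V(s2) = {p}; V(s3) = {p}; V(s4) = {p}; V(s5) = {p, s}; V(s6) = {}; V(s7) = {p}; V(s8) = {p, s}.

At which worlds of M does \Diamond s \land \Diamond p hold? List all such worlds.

Recall that \Diamond ψ holds at a world iff ψ holds at some accessible world.
Let φ = \Diamond s \land \Diamond p. Evaluate φ at each world:
  s0 (successors {s0, s2, s4, s6, s7}): φ is true.
  s1 (successors {s0, s2, s3, s4, s7}): φ is true.
  s2 (successors {s0, s6}): φ is true.
  s3 (successors {s0, s1, s5, s7}): φ is true.
  s4 (successors {s0, s2, s7, s8}): φ is true.
  s5 (successors {s0, s1, s3, s4, s6, s7}): φ is true.
  s6 (successors {s2, s5, s6}): φ is true.
  s7 (successors {s0, s2, s5, s7}): φ is true.
  s8 (successors ∅): φ is false.
For instance, at s2:
  At s2: \Diamond s is true, \Diamond p is true, so \Diamond s \land \Diamond p is true.
    At s2: \Diamond s requires s at some successor in {s0, s6}.
      s holds at s0, so \Diamond s is true at s2.
    At s2: \Diamond p requires p at some successor in {s0, s6}.
      p holds at s0, so \Diamond p is true at s2.
Satisfying worlds: {s0, s1, s2, s3, s4, s5, s6, s7}

s0, s1, s2, s3, s4, s5, s6, s7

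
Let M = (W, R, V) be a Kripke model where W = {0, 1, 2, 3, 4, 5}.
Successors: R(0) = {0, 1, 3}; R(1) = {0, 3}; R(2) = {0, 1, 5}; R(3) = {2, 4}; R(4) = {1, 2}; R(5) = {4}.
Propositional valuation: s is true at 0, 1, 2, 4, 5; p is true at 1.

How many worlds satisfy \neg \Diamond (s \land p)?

3

Recall that \Diamond ψ holds at a world iff ψ holds at some accessible world.
Let φ = \neg \Diamond (s \land p). Evaluate φ at each world:
  0 (successors {0, 1, 3}): φ is false.
  1 (successors {0, 3}): φ is true.
  2 (successors {0, 1, 5}): φ is false.
  3 (successors {2, 4}): φ is true.
  4 (successors {1, 2}): φ is false.
  5 (successors {4}): φ is true.
For instance, at 0:
  At 0: \Diamond (s \land p) is true, so \neg \Diamond (s \land p) is false.
    At 0: \Diamond (s \land p) requires s \land p at some successor in {0, 1, 3}.
      s \land p holds at 1, so \Diamond (s \land p) is true at 0.
Satisfying worlds: {1, 3, 5}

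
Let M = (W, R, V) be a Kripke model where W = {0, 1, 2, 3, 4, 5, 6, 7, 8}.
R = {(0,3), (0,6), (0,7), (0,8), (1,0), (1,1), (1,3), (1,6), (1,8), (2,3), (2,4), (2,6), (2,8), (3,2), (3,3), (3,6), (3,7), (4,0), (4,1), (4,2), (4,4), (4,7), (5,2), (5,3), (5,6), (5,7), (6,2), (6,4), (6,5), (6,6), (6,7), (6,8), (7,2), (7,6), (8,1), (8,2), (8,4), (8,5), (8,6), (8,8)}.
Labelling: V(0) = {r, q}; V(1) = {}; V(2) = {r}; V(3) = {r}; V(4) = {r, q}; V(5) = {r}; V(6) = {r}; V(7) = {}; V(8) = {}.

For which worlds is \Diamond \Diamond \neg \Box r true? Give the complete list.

0, 1, 2, 3, 4, 5, 6, 7, 8

Let φ = \Diamond \Diamond \neg \Box r. Evaluate φ at each world:
  0 (successors {3, 6, 7, 8}): φ is true.
  1 (successors {0, 1, 3, 6, 8}): φ is true.
  2 (successors {3, 4, 6, 8}): φ is true.
  3 (successors {2, 3, 6, 7}): φ is true.
  4 (successors {0, 1, 2, 4, 7}): φ is true.
  5 (successors {2, 3, 6, 7}): φ is true.
  6 (successors {2, 4, 5, 6, 7, 8}): φ is true.
  7 (successors {2, 6}): φ is true.
  8 (successors {1, 2, 4, 5, 6, 8}): φ is true.
For instance, at 0:
  At 0: \Diamond \Diamond \neg \Box r requires \Diamond \neg \Box r at some successor in {3, 6, 7, 8}.
    \Diamond \neg \Box r holds at 3, so \Diamond \Diamond \neg \Box r is true at 0.
      At 3: \Diamond \neg \Box r requires \neg \Box r at some successor in {2, 3, 6, 7}.
        \neg \Box r holds at 2, so \Diamond \neg \Box r is true at 3.
Satisfying worlds: {0, 1, 2, 3, 4, 5, 6, 7, 8}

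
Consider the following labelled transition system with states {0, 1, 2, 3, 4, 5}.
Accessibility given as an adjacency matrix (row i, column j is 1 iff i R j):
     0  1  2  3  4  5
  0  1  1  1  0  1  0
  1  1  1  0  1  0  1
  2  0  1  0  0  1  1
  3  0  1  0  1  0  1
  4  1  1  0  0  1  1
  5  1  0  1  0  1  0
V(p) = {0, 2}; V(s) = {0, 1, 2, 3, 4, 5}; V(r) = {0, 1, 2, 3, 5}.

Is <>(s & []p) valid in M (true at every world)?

Recall that []ψ holds at a world iff ψ holds at every accessible world, and <>ψ holds iff ψ holds at some accessible world.
Let φ = <>(s & []p). Evaluate φ at each world:
  0 (successors {0, 1, 2, 4}): φ is false.
  1 (successors {0, 1, 3, 5}): φ is false.
  2 (successors {1, 4, 5}): φ is false.
  3 (successors {1, 3, 5}): φ is false.
  4 (successors {0, 1, 4, 5}): φ is false.
  5 (successors {0, 2, 4}): φ is false.
Detail at 0 (counterexample):
  At 0: <>(s & []p) requires s & []p at some successor in {0, 1, 2, 4}.
    At 0: s & []p is false.
    At 1: s & []p is false.
    At 2: s & []p is false.
    At 4: s & []p is false.
  So <>(s & []p) is false at 0.

No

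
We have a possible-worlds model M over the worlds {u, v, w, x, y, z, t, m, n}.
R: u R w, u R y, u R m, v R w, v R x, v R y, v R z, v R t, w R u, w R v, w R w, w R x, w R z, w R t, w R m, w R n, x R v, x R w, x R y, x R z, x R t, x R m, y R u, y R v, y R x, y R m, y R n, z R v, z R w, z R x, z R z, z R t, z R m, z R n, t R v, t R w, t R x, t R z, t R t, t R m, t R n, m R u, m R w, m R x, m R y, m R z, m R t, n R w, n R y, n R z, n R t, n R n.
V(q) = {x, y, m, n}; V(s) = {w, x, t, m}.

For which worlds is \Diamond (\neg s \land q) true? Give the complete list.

u, v, w, x, y, z, t, m, n

Let φ = \Diamond (\neg s \land q). Evaluate φ at each world:
  u (successors {w, y, m}): φ is true.
  v (successors {w, x, y, z, t}): φ is true.
  w (successors {u, v, w, x, z, t, m, n}): φ is true.
  x (successors {v, w, y, z, t, m}): φ is true.
  y (successors {u, v, x, m, n}): φ is true.
  z (successors {v, w, x, z, t, m, n}): φ is true.
  t (successors {v, w, x, z, t, m, n}): φ is true.
  m (successors {u, w, x, y, z, t}): φ is true.
  n (successors {w, y, z, t, n}): φ is true.
For instance, at w:
  At w: \Diamond (\neg s \land q) requires \neg s \land q at some successor in {u, v, w, x, z, t, m, n}.
    \neg s \land q holds at n, so \Diamond (\neg s \land q) is true at w.
Satisfying worlds: {u, v, w, x, y, z, t, m, n}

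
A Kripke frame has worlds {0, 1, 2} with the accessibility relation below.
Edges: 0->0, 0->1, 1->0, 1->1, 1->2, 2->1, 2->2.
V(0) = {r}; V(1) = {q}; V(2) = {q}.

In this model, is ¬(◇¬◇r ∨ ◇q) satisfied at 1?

At 1: ◇¬◇r ∨ ◇q is true, so ¬(◇¬◇r ∨ ◇q) is false.
  At 1: ◇¬◇r is true, ◇q is true, so ◇¬◇r ∨ ◇q is true.
    At 1: ◇¬◇r requires ¬◇r at some successor in {0, 1, 2}.
      ¬◇r holds at 2, so ◇¬◇r is true at 1.
    At 1: ◇q requires q at some successor in {0, 1, 2}.
      q holds at 1, so ◇q is true at 1.

No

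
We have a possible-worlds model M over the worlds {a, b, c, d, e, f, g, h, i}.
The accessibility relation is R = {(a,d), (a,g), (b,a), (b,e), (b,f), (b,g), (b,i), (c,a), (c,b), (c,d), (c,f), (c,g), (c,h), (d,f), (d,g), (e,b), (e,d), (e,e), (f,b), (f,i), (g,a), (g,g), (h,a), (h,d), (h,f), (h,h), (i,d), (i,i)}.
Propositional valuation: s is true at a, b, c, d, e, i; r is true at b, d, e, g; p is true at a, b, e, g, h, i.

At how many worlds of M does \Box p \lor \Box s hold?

4

Let φ = \Box p \lor \Box s. Evaluate φ at each world:
  a (successors {d, g}): φ is false.
  b (successors {a, e, f, g, i}): φ is false.
  c (successors {a, b, d, f, g, h}): φ is false.
  d (successors {f, g}): φ is false.
  e (successors {b, d, e}): φ is true.
  f (successors {b, i}): φ is true.
  g (successors {a, g}): φ is true.
  h (successors {a, d, f, h}): φ is false.
  i (successors {d, i}): φ is true.
For instance, at i:
  At i: \Box p is false, \Box s is true, so \Box p \lor \Box s is true.
    At i: \Box p requires p at every successor {d, i}.
      p fails at d, so \Box p is false at i.
    At i: \Box s requires s at every successor {d, i}.
      At d: s is true.
      At i: s is true.
    So \Box s is true at i.
Satisfying worlds: {e, f, g, i}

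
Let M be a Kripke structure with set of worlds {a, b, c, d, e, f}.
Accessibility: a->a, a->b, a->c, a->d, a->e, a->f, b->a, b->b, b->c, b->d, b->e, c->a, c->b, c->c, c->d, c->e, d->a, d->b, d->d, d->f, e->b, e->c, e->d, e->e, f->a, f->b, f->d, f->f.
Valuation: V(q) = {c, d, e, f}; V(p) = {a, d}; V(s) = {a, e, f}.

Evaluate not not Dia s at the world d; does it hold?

At d: not Dia s is false, so not not Dia s is true.
  At d: Dia s is true, so not Dia s is false.
    At d: Dia s requires s at some successor in {a, b, d, f}.
      s holds at a, so Dia s is true at d.

Yes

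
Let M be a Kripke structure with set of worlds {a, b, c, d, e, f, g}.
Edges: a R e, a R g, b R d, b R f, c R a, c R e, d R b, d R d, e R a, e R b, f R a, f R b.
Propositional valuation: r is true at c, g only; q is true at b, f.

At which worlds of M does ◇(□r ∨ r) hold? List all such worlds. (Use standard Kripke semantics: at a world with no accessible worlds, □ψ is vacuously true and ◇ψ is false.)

Recall that □ψ holds at a world iff ψ holds at every accessible world, and ◇ψ holds iff ψ holds at some accessible world.
Let φ = ◇(□r ∨ r). Evaluate φ at each world:
  a (successors {e, g}): φ is true.
  b (successors {d, f}): φ is false.
  c (successors {a, e}): φ is false.
  d (successors {b, d}): φ is false.
  e (successors {a, b}): φ is false.
  f (successors {a, b}): φ is false.
  g (successors ∅): φ is false.
For instance, at d:
  At d: ◇(□r ∨ r) requires □r ∨ r at some successor in {b, d}.
    At b: □r ∨ r is false.
    At d: □r ∨ r is false.
  So ◇(□r ∨ r) is false at d.
Satisfying worlds: {a}

a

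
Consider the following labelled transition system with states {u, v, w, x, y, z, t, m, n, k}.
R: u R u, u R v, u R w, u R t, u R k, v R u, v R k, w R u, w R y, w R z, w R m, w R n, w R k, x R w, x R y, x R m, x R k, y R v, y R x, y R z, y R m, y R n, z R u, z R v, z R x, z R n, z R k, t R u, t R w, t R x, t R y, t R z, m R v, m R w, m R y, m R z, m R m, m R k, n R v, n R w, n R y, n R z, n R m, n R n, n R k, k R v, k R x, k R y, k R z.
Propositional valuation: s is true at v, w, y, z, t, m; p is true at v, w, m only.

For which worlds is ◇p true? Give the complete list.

Let φ = ◇p. Evaluate φ at each world:
  u (successors {u, v, w, t, k}): φ is true.
  v (successors {u, k}): φ is false.
  w (successors {u, y, z, m, n, k}): φ is true.
  x (successors {w, y, m, k}): φ is true.
  y (successors {v, x, z, m, n}): φ is true.
  z (successors {u, v, x, n, k}): φ is true.
  t (successors {u, w, x, y, z}): φ is true.
  m (successors {v, w, y, z, m, k}): φ is true.
  n (successors {v, w, y, z, m, n, k}): φ is true.
  k (successors {v, x, y, z}): φ is true.
For instance, at m:
  At m: ◇p requires p at some successor in {v, w, y, z, m, k}.
    p holds at v, so ◇p is true at m.
Satisfying worlds: {u, w, x, y, z, t, m, n, k}

u, w, x, y, z, t, m, n, k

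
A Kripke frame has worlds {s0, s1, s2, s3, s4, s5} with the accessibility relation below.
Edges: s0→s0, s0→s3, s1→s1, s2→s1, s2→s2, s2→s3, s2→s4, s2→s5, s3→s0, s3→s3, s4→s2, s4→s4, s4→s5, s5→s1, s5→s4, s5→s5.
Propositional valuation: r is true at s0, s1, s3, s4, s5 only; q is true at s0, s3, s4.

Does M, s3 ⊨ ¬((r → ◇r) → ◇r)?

At s3: (r → ◇r) → ◇r is true, so ¬((r → ◇r) → ◇r) is false.
  At s3: r → ◇r is true, ◇r is true, so (r → ◇r) → ◇r is true.
    At s3: r is true, ◇r is true, so r → ◇r is true.
      At s3: ◇r requires r at some successor in {s0, s3}.
        r holds at s0, so ◇r is true at s3.
    At s3: ◇r requires r at some successor in {s0, s3}.
      r holds at s0, so ◇r is true at s3.

No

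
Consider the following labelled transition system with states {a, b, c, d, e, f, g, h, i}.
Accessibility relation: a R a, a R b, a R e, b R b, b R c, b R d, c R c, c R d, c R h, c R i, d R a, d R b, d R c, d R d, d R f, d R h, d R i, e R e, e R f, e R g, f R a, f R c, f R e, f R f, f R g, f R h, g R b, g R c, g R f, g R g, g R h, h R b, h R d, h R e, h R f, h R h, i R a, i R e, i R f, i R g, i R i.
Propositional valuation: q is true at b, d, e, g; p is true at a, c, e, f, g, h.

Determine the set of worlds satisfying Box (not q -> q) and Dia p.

Recall that Box ψ holds at a world iff ψ holds at every accessible world, and Dia ψ holds iff ψ holds at some accessible world.
Let φ = Box (not q -> q) and Dia p. Evaluate φ at each world:
  a (successors {a, b, e}): φ is false.
  b (successors {b, c, d}): φ is false.
  c (successors {c, d, h, i}): φ is false.
  d (successors {a, b, c, d, f, h, i}): φ is false.
  e (successors {e, f, g}): φ is false.
  f (successors {a, c, e, f, g, h}): φ is false.
  g (successors {b, c, f, g, h}): φ is false.
  h (successors {b, d, e, f, h}): φ is false.
  i (successors {a, e, f, g, i}): φ is false.
For instance, at f:
  At f: Box (not q -> q) is false, Dia p is true, so Box (not q -> q) and Dia p is false.
    At f: Box (not q -> q) requires not q -> q at every successor {a, c, e, f, g, h}.
      not q -> q fails at a, so Box (not q -> q) is false at f.
    At f: Dia p requires p at some successor in {a, c, e, f, g, h}.
      p holds at a, so Dia p is true at f.
Satisfying worlds: none.

none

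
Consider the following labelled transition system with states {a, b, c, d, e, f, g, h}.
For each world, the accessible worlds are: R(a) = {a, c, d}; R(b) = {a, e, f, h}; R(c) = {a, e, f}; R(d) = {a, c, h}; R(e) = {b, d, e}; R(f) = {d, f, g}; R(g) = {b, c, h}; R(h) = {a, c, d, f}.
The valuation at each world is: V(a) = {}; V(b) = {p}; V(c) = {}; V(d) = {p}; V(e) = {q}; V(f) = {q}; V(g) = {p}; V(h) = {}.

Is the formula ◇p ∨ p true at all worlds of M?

No

Let φ = ◇p ∨ p. Evaluate φ at each world:
  a (successors {a, c, d}): φ is true.
  b (successors {a, e, f, h}): φ is true.
  c (successors {a, e, f}): φ is false.
  d (successors {a, c, h}): φ is true.
  e (successors {b, d, e}): φ is true.
  f (successors {d, f, g}): φ is true.
  g (successors {b, c, h}): φ is true.
  h (successors {a, c, d, f}): φ is true.
Detail at c (counterexample):
  At c: ◇p is false, p is false, so ◇p ∨ p is false.
    At c: ◇p requires p at some successor in {a, e, f}.
      At a: p is false.
      At e: p is false.
      At f: p is false.
    So ◇p is false at c.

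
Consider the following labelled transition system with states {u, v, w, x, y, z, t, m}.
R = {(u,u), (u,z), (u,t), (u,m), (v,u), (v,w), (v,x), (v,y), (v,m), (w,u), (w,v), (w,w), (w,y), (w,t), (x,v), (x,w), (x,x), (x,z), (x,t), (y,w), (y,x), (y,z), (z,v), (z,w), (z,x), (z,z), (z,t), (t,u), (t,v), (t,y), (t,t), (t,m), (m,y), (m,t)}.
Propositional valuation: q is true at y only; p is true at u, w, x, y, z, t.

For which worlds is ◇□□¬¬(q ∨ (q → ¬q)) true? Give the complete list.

u, v, w, x, y, z, t, m

Let φ = ◇□□¬¬(q ∨ (q → ¬q)). Evaluate φ at each world:
  u (successors {u, z, t, m}): φ is true.
  v (successors {u, w, x, y, m}): φ is true.
  w (successors {u, v, w, y, t}): φ is true.
  x (successors {v, w, x, z, t}): φ is true.
  y (successors {w, x, z}): φ is true.
  z (successors {v, w, x, z, t}): φ is true.
  t (successors {u, v, y, t, m}): φ is true.
  m (successors {y, t}): φ is true.
For instance, at w:
  At w: ◇□□¬¬(q ∨ (q → ¬q)) requires □□¬¬(q ∨ (q → ¬q)) at some successor in {u, v, w, y, t}.
    □□¬¬(q ∨ (q → ¬q)) holds at u, so ◇□□¬¬(q ∨ (q → ¬q)) is true at w.
      At u: □□¬¬(q ∨ (q → ¬q)) requires □¬¬(q ∨ (q → ¬q)) at every successor {u, z, t, m}.
        At u: □¬¬(q ∨ (q → ¬q)) is true.
        At z: □¬¬(q ∨ (q → ¬q)) is true.
        At t: □¬¬(q ∨ (q → ¬q)) is true.
        At m: □¬¬(q ∨ (q → ¬q)) is true.
      So □□¬¬(q ∨ (q → ¬q)) is true at u.
Satisfying worlds: {u, v, w, x, y, z, t, m}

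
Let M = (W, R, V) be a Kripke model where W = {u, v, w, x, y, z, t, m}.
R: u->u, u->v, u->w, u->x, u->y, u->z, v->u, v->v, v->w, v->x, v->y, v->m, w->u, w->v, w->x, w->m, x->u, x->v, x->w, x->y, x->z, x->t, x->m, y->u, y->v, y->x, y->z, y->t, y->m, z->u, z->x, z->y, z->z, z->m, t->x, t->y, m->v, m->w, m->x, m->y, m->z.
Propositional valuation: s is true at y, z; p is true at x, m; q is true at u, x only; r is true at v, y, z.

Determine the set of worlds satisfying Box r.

none

Let φ = Box r. Evaluate φ at each world:
  u (successors {u, v, w, x, y, z}): φ is false.
  v (successors {u, v, w, x, y, m}): φ is false.
  w (successors {u, v, x, m}): φ is false.
  x (successors {u, v, w, y, z, t, m}): φ is false.
  y (successors {u, v, x, z, t, m}): φ is false.
  z (successors {u, x, y, z, m}): φ is false.
  t (successors {x, y}): φ is false.
  m (successors {v, w, x, y, z}): φ is false.
For instance, at y:
  At y: Box r requires r at every successor {u, v, x, z, t, m}.
    r fails at u, so Box r is false at y.
Satisfying worlds: none.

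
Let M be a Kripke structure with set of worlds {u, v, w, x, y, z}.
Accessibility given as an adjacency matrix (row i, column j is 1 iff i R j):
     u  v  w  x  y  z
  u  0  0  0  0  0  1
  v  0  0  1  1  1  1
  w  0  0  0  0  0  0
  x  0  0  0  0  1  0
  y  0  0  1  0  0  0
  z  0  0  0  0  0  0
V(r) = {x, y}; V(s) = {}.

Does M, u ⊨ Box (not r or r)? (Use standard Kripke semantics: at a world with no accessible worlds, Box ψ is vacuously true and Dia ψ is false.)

At u: Box (not r or r) requires not r or r at every successor {z}.
  At z: not r or r is true.
So Box (not r or r) is true at u.

Yes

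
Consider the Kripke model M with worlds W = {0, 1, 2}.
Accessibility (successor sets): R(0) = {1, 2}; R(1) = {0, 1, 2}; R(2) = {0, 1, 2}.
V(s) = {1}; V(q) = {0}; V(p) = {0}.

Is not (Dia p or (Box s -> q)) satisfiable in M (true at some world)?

Let φ = not (Dia p or (Box s -> q)). Evaluate φ at each world:
  0 (successors {1, 2}): φ is false.
  1 (successors {0, 1, 2}): φ is false.
  2 (successors {0, 1, 2}): φ is false.
For instance, at 0:
  At 0: Dia p or (Box s -> q) is true, so not (Dia p or (Box s -> q)) is false.
    At 0: Dia p is false, Box s -> q is true, so Dia p or (Box s -> q) is true.
      At 0: Dia p requires p at some successor in {1, 2}.
        At 1: p is false.
        At 2: p is false.
      So Dia p is false at 0.
      At 0: Box s is false, q is true, so Box s -> q is true.

No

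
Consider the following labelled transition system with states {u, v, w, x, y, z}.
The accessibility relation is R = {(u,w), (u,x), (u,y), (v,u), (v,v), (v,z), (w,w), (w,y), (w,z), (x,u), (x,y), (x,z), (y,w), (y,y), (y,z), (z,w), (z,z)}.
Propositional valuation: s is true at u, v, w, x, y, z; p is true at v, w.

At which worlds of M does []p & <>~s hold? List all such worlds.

none

Let φ = []p & <>~s. Evaluate φ at each world:
  u (successors {w, x, y}): φ is false.
  v (successors {u, v, z}): φ is false.
  w (successors {w, y, z}): φ is false.
  x (successors {u, y, z}): φ is false.
  y (successors {w, y, z}): φ is false.
  z (successors {w, z}): φ is false.
For instance, at x:
  At x: []p is false, <>~s is false, so []p & <>~s is false.
    At x: []p requires p at every successor {u, y, z}.
      p fails at u, so []p is false at x.
    At x: <>~s requires ~s at some successor in {u, y, z}.
      At u: ~s is false.
      At y: ~s is false.
      At z: ~s is false.
    So <>~s is false at x.
Satisfying worlds: none.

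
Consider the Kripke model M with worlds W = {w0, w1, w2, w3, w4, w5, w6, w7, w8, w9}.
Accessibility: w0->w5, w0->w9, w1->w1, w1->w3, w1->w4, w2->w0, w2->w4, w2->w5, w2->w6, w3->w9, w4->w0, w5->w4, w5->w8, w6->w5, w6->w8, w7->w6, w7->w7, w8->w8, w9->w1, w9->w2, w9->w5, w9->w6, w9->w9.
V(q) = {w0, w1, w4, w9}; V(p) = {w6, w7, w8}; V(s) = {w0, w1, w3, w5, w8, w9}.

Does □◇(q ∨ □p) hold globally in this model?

Let φ = □◇(q ∨ □p). Evaluate φ at each world:
  w0 (successors {w5, w9}): φ is true.
  w1 (successors {w1, w3, w4}): φ is true.
  w2 (successors {w0, w4, w5, w6}): φ is true.
  w3 (successors {w9}): φ is true.
  w4 (successors {w0}): φ is true.
  w5 (successors {w4, w8}): φ is true.
  w6 (successors {w5, w8}): φ is true.
  w7 (successors {w6, w7}): φ is true.
  w8 (successors {w8}): φ is true.
  w9 (successors {w1, w2, w5, w6, w9}): φ is true.
For instance, at w7:
  At w7: □◇(q ∨ □p) requires ◇(q ∨ □p) at every successor {w6, w7}.
      At w6: ◇(q ∨ □p) requires q ∨ □p at some successor in {w5, w8}.
        q ∨ □p holds at w8, so ◇(q ∨ □p) is true at w6.
      At w7: ◇(q ∨ □p) requires q ∨ □p at some successor in {w6, w7}.
        q ∨ □p holds at w7, so ◇(q ∨ □p) is true at w7.
  So □◇(q ∨ □p) is true at w7.

Yes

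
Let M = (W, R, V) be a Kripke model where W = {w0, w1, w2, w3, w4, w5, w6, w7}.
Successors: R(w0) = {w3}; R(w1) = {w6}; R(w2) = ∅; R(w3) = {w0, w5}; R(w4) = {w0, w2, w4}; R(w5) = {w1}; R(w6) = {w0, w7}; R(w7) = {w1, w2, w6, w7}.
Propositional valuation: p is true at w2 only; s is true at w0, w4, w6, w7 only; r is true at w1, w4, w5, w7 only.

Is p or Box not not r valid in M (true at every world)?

Let φ = p or Box not not r. Evaluate φ at each world:
  w0 (successors {w3}): φ is false.
  w1 (successors {w6}): φ is false.
  w2 (successors ∅): φ is true.
  w3 (successors {w0, w5}): φ is false.
  w4 (successors {w0, w2, w4}): φ is false.
  w5 (successors {w1}): φ is true.
  w6 (successors {w0, w7}): φ is false.
  w7 (successors {w1, w2, w6, w7}): φ is false.
Detail at w0 (counterexample):
  At w0: p is false, Box not not r is false, so p or Box not not r is false.
    At w0: Box not not r requires not not r at every successor {w3}.
      not not r fails at w3, so Box not not r is false at w0.

No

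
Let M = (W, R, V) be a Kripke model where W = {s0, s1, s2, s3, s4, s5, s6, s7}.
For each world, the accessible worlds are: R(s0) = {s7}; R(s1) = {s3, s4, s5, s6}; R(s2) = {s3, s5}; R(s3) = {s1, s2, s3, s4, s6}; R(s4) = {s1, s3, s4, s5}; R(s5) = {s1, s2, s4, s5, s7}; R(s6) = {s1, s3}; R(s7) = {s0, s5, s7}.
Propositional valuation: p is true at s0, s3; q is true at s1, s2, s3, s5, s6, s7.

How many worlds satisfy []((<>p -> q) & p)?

Let φ = []((<>p -> q) & p). Evaluate φ at each world:
  s0 (successors {s7}): φ is false.
  s1 (successors {s3, s4, s5, s6}): φ is false.
  s2 (successors {s3, s5}): φ is false.
  s3 (successors {s1, s2, s3, s4, s6}): φ is false.
  s4 (successors {s1, s3, s4, s5}): φ is false.
  s5 (successors {s1, s2, s4, s5, s7}): φ is false.
  s6 (successors {s1, s3}): φ is false.
  s7 (successors {s0, s5, s7}): φ is false.
For instance, at s5:
  At s5: []((<>p -> q) & p) requires (<>p -> q) & p at every successor {s1, s2, s4, s5, s7}.
    (<>p -> q) & p fails at s1, so []((<>p -> q) & p) is false at s5.
      At s1: <>p -> q is true, p is false, so (<>p -> q) & p is false.
Satisfying worlds: none.

0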